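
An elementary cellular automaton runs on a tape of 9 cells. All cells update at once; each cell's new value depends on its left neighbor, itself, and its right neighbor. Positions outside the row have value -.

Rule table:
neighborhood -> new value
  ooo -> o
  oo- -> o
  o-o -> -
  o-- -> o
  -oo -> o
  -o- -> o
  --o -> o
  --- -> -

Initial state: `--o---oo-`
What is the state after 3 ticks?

oooo-oooo

-ooo-oooo
oooo-oooo
oooo-oooo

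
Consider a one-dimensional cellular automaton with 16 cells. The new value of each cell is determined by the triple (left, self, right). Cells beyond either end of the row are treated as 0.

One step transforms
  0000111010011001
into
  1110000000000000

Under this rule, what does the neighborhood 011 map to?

At position 4 the neighborhood is 011; the next row has 0 there.

0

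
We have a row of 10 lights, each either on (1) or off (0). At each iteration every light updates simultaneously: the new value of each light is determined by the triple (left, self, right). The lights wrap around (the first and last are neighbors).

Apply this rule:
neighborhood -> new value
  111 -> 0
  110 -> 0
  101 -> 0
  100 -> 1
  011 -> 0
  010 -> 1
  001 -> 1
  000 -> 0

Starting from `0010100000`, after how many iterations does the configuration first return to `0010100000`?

4

0110110000
1000001000
1100011101
0010100000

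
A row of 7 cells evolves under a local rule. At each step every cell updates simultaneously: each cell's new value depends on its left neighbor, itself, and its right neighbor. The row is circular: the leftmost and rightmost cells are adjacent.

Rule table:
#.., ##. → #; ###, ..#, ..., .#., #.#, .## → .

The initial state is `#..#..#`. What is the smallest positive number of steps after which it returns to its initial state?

##..#..
.##..#.
..##..#
#..##..
.#..##.
..#..##
#..#..#

7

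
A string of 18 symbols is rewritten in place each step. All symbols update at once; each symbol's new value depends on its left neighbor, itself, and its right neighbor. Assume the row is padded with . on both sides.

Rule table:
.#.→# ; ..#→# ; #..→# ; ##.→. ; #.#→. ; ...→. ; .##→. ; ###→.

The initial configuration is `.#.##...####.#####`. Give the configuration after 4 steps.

#..#....###.......

##...#.#..........
..#.##.##.........
.##......#........
#..#....###.......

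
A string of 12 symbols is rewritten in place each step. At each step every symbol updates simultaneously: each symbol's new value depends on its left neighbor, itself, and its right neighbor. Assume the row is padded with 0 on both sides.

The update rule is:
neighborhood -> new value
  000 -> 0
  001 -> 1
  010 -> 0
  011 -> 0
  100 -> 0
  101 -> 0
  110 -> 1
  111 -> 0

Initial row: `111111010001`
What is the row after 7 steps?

000001000010
000010000100
000100001000
001000010000
010000100000
100001000000
000010000000

000010000000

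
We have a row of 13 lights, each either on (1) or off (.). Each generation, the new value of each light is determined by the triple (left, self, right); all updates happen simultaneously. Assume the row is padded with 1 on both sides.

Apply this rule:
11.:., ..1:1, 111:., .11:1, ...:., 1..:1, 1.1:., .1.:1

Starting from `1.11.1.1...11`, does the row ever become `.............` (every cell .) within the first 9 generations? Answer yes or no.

no

..1..1.11.11.
111111.1..1..
.......111111
1.....11.....
.1...11.1...1
.11.11..11.11
.1..1.111..1.
.1111.1..111.
.1....1111...
generation 9 is .1....1111..., still not uniform .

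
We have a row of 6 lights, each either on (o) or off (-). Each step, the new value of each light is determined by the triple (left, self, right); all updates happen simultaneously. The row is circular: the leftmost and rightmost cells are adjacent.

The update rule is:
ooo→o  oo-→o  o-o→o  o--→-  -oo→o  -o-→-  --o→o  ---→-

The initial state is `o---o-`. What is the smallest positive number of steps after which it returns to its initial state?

---o-o
--o-o-
-o-o--
o-o---
-o---o
o---o-

6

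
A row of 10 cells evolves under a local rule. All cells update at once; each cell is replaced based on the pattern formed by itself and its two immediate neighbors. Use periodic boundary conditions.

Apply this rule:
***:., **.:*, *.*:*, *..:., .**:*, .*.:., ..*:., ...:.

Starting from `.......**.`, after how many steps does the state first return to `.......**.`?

1

.......**.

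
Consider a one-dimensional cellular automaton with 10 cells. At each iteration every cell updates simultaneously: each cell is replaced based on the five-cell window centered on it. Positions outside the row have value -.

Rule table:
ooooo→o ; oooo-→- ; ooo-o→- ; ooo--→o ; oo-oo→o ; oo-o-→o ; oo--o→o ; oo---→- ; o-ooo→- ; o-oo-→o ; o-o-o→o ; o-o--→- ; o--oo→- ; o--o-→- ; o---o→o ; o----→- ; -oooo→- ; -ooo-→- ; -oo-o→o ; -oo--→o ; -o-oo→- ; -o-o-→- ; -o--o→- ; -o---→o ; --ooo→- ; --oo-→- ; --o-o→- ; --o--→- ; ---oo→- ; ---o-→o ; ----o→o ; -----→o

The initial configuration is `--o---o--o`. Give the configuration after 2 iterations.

iteration 1: oo-ooo----
iteration 2: -oo--o--oo

-oo--o--oo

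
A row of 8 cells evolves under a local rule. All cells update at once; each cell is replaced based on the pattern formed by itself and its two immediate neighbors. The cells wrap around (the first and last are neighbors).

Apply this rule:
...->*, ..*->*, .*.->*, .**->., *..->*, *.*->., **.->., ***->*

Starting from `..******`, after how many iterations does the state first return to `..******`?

6

**.****.
....**..
****..**
***.**.*
**......
..******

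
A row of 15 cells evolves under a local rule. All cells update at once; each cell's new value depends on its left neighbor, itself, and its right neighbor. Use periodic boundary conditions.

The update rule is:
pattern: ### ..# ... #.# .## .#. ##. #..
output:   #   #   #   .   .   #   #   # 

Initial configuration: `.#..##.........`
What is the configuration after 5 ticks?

########.######

####.##########
####..#########
######.########
######..#######
########.######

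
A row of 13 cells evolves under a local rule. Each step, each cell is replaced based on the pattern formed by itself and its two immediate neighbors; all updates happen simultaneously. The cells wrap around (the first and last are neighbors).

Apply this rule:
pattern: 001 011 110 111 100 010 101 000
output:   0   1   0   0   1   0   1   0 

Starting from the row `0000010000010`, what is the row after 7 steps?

0000010000001

step 1: 0000001000001
step 2: 1000000100000
step 3: 0100000010000
step 4: 0010000001000
step 5: 0001000000100
step 6: 0000100000010
step 7: 0000010000001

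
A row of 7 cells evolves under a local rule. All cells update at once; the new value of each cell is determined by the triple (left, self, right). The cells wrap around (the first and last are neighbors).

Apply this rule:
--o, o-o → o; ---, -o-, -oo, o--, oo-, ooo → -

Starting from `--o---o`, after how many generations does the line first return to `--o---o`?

7

-o---o-
o---o--
---o--o
--o--o-
-o--o--
o--o---
--o---o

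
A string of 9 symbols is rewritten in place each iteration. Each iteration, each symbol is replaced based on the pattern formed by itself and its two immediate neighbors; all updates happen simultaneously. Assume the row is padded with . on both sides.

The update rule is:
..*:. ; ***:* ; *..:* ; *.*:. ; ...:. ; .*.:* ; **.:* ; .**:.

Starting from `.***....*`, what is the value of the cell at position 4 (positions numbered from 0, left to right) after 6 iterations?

iteration 1: ..***...*
iteration 2: ...***..*
iteration 3: ....***.*
iteration 4: .....**.*
iteration 5: ......*.*
iteration 6: ......*.*
position 4 holds .

.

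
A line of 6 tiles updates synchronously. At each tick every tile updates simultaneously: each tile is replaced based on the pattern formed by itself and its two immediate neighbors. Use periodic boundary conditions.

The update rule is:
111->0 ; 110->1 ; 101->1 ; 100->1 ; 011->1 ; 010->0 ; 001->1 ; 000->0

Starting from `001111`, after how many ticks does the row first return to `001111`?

2

tick 1: 111001
tick 2: 001111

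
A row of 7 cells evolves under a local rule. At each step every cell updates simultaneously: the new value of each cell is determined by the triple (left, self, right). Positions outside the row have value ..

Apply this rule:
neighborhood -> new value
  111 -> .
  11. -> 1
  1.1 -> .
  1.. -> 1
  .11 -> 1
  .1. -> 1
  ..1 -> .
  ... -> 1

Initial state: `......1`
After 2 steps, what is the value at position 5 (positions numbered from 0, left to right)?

11111.1
1...1.1
position 5 holds .

.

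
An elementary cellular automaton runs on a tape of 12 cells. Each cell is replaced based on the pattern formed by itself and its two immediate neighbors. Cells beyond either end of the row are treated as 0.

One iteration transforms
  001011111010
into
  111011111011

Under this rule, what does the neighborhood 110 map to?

At position 8 the neighborhood is 110; the next row has 1 there.

1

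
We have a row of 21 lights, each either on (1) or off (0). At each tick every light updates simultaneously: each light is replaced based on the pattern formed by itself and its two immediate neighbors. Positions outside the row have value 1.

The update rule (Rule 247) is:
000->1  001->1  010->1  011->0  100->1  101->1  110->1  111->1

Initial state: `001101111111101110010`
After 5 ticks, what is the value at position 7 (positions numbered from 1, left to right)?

0

tick 1: 110110111111110111111
tick 2: 111011011111111011111
tick 3: 111101101111111101111
tick 4: 111110110111111110111
tick 5: 111111011011111111011
position 7 holds 0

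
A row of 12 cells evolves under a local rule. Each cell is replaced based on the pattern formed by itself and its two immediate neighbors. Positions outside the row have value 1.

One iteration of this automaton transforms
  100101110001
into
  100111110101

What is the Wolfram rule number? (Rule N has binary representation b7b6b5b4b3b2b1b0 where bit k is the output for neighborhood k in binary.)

237

position 6: 111 → 1  (bit 7 = 1)
position 0: 110 → 1  (bit 6 = 1)
position 4: 101 → 1  (bit 5 = 1)
position 1: 100 → 0  (bit 4 = 0)
position 5: 011 → 1  (bit 3 = 1)
position 3: 010 → 1  (bit 2 = 1)
position 2: 001 → 0  (bit 1 = 0)
position 9: 000 → 1  (bit 0 = 1)
bits b7..b0 = 11101101 = 237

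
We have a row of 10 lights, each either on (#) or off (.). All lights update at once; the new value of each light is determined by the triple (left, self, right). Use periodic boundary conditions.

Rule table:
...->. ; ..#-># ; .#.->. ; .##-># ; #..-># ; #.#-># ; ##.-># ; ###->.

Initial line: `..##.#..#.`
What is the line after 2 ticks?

.####.##.#
##..#####.

##..#####.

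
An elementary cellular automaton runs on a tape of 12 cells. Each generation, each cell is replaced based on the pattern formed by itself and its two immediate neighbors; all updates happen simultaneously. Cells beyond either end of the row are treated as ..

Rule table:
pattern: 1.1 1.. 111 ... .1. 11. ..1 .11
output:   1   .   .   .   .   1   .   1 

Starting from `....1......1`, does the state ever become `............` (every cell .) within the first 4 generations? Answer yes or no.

yes

............
all cells are . at generation 1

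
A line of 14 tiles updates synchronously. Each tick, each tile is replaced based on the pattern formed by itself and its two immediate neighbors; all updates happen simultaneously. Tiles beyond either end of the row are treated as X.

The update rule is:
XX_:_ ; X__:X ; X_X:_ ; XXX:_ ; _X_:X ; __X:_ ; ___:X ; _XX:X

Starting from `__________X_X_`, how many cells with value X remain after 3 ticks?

11

tick 1: XXXXXXXXX_X_X_
tick 2: __________X_X_  (repeats tick 0; period 2)
tick 3: XXXXXXXXX_X_X_
count of X: 11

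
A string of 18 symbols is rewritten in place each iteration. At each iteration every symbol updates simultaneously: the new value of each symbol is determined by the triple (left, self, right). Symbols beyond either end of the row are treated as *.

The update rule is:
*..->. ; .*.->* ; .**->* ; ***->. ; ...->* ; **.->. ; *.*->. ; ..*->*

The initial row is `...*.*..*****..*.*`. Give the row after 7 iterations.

.*.*.*.***.*.**...

.***.*.**.....**.*
.*...*.*..*****..*
.*.***.*.**.....**
.*.*...*.*..*****.
.*.*.***.*.**.....
.*.*.*...*.*..****
.*.*.*.***.*.**...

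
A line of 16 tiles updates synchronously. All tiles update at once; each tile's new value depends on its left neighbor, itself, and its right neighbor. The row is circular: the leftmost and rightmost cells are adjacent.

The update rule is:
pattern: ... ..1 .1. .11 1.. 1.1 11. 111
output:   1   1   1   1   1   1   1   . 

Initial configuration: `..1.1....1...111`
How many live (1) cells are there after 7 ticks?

11111111111111.1
.............111
11111111111111.1  (repeats tick 1; period 2)
tick 7: 11111111111111.1
count of 1: 15

15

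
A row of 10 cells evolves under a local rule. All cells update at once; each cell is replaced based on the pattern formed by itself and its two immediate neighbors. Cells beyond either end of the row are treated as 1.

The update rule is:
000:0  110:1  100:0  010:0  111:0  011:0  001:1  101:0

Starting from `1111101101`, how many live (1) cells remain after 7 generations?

3

generation 1: 0000100100
generation 2: 0001001001
generation 3: 0010010010
generation 4: 0100100100
generation 5: 0001001001  (repeats generation 2; period 3)
generation 7: 0100100100
count of 1: 3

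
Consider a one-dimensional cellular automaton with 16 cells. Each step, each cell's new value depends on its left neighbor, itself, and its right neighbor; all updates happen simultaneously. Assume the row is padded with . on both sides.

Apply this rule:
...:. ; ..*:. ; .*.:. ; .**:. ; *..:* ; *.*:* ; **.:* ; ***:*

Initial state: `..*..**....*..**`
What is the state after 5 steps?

...*..**....*..*
....*..**....*..
.....*..**....*.
......*..**....*
.......*..**....

.......*..**....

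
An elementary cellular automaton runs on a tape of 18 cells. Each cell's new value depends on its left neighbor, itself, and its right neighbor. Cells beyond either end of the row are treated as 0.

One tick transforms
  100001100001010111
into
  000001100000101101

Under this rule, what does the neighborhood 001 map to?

0

At position 4 the neighborhood is 001; the next row has 0 there.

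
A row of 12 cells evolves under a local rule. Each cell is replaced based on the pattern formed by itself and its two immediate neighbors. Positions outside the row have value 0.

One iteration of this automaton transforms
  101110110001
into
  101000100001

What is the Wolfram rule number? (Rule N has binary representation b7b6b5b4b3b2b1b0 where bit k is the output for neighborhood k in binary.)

position 3: 111 → 0  (bit 7 = 0)
position 4: 110 → 0  (bit 6 = 0)
position 1: 101 → 0  (bit 5 = 0)
position 8: 100 → 0  (bit 4 = 0)
position 2: 011 → 1  (bit 3 = 1)
position 0: 010 → 1  (bit 2 = 1)
position 10: 001 → 0  (bit 1 = 0)
position 9: 000 → 0  (bit 0 = 0)
bits b7..b0 = 00001100 = 12

12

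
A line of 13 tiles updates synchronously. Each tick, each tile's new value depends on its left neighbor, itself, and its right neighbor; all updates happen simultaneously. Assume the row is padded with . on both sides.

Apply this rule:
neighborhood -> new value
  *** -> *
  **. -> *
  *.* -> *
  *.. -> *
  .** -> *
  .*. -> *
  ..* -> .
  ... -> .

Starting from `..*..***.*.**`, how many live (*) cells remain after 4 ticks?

tick 1: ..**.********
tick 2: ..***********
tick 3: ..***********  (fixed point — unchanged through tick 4)
count of *: 11

11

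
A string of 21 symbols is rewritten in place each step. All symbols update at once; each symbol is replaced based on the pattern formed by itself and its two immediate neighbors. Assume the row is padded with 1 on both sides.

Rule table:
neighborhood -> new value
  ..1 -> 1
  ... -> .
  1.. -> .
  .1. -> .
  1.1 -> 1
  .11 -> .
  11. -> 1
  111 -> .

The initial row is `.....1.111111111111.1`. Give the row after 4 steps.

....1.1...........11.
...1.1...........1.11
..1.1...........1.1..
.1.1...........1.1..1

.1.1...........1.1..1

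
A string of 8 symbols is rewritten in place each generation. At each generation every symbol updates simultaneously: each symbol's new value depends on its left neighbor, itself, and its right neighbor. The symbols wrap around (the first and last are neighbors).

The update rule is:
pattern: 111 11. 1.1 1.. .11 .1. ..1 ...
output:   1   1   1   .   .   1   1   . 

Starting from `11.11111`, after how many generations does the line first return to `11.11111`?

111.1111
1111.111
11111.11
111111.1
1111111.
.1111111
1.111111
11.11111

8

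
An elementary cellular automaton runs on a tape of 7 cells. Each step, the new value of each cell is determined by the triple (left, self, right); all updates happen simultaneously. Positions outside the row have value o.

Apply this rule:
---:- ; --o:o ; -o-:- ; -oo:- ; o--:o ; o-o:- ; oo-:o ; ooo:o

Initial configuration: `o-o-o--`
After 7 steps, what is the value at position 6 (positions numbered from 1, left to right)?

o

o----oo
oo--o-o
oooo---
ooooo-o
ooooo--
ooooooo
ooooooo
position 6 holds o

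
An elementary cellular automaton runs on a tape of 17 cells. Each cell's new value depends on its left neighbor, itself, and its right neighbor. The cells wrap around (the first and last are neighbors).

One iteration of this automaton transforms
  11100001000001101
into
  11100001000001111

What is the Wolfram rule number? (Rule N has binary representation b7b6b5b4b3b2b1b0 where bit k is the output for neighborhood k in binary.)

236

position 0: 111 → 1  (bit 7 = 1)
position 2: 110 → 1  (bit 6 = 1)
position 15: 101 → 1  (bit 5 = 1)
position 3: 100 → 0  (bit 4 = 0)
position 13: 011 → 1  (bit 3 = 1)
position 7: 010 → 1  (bit 2 = 1)
position 6: 001 → 0  (bit 1 = 0)
position 4: 000 → 0  (bit 0 = 0)
bits b7..b0 = 11101100 = 236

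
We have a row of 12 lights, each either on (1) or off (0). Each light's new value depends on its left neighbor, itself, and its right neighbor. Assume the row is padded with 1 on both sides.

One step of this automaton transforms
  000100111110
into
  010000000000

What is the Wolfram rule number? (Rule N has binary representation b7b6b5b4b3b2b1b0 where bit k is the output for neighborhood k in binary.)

position 7: 111 → 0  (bit 7 = 0)
position 10: 110 → 0  (bit 6 = 0)
position 11: 101 → 0  (bit 5 = 0)
position 0: 100 → 0  (bit 4 = 0)
position 6: 011 → 0  (bit 3 = 0)
position 3: 010 → 0  (bit 2 = 0)
position 2: 001 → 0  (bit 1 = 0)
position 1: 000 → 1  (bit 0 = 1)
bits b7..b0 = 00000001 = 1

1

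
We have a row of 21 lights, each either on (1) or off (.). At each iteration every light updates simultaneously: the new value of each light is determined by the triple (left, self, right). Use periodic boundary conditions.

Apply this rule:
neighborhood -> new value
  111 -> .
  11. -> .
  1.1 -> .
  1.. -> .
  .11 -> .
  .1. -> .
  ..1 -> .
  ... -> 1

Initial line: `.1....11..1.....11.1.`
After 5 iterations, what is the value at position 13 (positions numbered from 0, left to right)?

...11.......111......
11....11111.....11111
...11.......111......  (repeats iteration 1; period 2)
iteration 5: ...11.......111......
position 13 holds 1

1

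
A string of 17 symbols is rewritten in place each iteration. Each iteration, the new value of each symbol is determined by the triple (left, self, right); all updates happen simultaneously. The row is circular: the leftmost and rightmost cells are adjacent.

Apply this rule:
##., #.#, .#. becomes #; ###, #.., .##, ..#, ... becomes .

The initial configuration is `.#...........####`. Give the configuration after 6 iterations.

##..............#
.#...............
.#...............  (fixed point — unchanged through iteration 6)

.#...............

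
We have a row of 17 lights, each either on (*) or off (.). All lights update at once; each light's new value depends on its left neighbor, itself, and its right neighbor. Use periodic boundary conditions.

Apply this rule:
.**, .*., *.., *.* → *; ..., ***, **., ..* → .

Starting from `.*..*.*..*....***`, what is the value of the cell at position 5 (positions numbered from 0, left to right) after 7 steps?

.

***.****.**...*..
*..**...**.*..**.
**.*.*..*.***.*.*
..*****.***..****
*.*....**..*.*...
****...*.*.****..
*...*..*****...*.
position 5 holds .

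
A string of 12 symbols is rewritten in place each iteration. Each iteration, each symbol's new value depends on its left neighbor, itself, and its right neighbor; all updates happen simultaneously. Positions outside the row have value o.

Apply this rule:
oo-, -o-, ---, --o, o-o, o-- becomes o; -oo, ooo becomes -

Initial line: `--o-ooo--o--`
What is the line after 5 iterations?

iteration 1: oooo--oooooo
iteration 2: ---ooo------
iteration 3: ooo--ooooooo
iteration 4: --ooo-------
iteration 5: oo--oooooooo

oo--oooooooo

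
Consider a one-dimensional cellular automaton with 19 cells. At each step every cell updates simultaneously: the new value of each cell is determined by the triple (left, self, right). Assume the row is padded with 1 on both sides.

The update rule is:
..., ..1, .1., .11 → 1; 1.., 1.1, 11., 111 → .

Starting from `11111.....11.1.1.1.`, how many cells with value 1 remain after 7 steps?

step 1: ......11111..1.1.1.
step 2: .111111.....11.1.1.
step 3: .1......11111..1.1.
step 4: .1.111111.....11.1.
step 5: .1.1......11111..1.
step 6: .1.1.111111.....11.
step 7: .1.1.1......11111..
count of 1: 8

8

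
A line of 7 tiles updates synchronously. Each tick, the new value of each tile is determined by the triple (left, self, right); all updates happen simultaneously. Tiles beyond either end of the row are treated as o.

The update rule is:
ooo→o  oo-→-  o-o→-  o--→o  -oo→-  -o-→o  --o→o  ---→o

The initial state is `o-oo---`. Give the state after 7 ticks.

--ooooo

----ooo
oooo-oo
ooo---o
oo-ooo-
o---o--
-oooooo
--ooooo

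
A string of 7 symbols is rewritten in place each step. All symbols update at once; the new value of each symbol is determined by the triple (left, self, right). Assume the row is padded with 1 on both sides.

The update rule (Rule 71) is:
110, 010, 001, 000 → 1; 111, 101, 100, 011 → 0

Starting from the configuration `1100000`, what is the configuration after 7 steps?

step 1: 0101111
step 2: 0100000
step 3: 0101111  (repeats step 1; period 2)
step 7: 0101111

0101111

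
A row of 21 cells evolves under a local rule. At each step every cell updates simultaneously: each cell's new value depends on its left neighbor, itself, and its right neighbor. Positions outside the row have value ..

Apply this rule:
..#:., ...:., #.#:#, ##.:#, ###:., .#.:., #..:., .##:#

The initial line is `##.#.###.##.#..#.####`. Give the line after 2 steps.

step 1: ###.##.#####....##..#
step 2: #.######...#....##...

#.######...#....##...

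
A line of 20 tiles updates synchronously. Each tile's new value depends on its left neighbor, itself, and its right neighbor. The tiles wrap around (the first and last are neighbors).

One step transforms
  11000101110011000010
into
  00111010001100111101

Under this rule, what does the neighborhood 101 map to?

1

At position 6 the neighborhood is 101; the next row has 1 there.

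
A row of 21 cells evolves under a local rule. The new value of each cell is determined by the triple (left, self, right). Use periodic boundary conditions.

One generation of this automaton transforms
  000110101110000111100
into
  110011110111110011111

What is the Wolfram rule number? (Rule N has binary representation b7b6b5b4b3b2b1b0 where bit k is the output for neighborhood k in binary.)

245

position 9: 111 → 1  (bit 7 = 1)
position 4: 110 → 1  (bit 6 = 1)
position 5: 101 → 1  (bit 5 = 1)
position 11: 100 → 1  (bit 4 = 1)
position 3: 011 → 0  (bit 3 = 0)
position 6: 010 → 1  (bit 2 = 1)
position 2: 001 → 0  (bit 1 = 0)
position 0: 000 → 1  (bit 0 = 1)
bits b7..b0 = 11110101 = 245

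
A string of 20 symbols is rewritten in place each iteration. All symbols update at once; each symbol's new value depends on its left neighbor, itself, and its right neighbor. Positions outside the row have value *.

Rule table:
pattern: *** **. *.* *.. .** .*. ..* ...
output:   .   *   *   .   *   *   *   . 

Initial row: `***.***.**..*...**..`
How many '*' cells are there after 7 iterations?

12

iteration 1: ..***.****.**..***.*
iteration 2: .**.***..****.**.***
iteration 3: *****.*.**..******..
iteration 4: ....******.**....*.*
iteration 5: ...**....****...****
iteration 6: ..***...**..*..**...
iteration 7: .**.*..***.**.***..*
count of *: 12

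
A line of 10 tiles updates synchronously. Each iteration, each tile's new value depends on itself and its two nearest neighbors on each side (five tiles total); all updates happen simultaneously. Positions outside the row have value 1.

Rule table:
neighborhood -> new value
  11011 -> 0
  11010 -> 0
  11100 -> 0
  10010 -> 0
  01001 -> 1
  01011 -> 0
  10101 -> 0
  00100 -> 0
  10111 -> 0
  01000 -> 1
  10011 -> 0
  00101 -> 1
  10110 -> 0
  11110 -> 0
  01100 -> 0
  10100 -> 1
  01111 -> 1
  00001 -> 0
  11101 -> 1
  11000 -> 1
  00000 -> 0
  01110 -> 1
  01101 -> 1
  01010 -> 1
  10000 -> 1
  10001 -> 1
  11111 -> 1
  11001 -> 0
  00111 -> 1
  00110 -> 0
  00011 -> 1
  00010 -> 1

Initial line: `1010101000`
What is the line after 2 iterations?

0001001111

iteration 1: 1001011111
iteration 2: 0001001111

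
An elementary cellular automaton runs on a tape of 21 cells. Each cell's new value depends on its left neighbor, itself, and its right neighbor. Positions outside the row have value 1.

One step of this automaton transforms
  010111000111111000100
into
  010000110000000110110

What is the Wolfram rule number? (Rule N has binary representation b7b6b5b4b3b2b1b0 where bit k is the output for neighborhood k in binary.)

position 4: 111 → 0  (bit 7 = 0)
position 5: 110 → 0  (bit 6 = 0)
position 0: 101 → 0  (bit 5 = 0)
position 6: 100 → 1  (bit 4 = 1)
position 3: 011 → 0  (bit 3 = 0)
position 1: 010 → 1  (bit 2 = 1)
position 8: 001 → 0  (bit 1 = 0)
position 7: 000 → 1  (bit 0 = 1)
bits b7..b0 = 00010101 = 21

21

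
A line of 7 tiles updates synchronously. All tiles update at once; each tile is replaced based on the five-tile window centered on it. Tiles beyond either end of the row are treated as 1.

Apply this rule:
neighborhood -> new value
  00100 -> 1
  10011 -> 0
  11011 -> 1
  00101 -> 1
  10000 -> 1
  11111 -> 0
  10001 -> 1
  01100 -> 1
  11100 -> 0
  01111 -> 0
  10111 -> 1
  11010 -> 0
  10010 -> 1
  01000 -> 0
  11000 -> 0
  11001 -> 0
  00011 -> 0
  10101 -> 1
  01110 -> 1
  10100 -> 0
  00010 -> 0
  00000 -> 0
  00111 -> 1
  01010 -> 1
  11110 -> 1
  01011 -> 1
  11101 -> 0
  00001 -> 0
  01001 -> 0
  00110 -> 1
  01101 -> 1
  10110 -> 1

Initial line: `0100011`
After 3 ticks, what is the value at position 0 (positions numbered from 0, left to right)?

0001010
0101111
0111000
position 0 holds 0

0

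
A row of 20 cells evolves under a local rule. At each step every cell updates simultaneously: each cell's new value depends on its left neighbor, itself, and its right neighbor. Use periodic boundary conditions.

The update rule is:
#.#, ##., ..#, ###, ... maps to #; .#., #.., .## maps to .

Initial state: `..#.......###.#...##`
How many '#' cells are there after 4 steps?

step 1: .#..######.###..##.#
step 2: #..#.######.##.#.##.
step 3: ..#.#.######.##.#.##
step 4: .#.#.#.######.##.#.#
count of #: 13

13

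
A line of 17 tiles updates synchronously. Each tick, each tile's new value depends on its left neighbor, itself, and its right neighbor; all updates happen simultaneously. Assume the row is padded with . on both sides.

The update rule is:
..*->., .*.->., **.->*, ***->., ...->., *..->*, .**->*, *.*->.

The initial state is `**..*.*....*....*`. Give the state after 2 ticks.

tick 1: ***....*....*....
tick 2: *.**....*....*...

*.**....*....*...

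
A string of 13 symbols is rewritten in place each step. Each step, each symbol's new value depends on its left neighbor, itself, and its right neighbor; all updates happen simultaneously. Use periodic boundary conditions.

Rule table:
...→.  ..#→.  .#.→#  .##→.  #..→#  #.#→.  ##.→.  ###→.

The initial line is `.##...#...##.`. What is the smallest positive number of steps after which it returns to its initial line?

26

...#..##....#
#..##...#...#
.#...#..##...
.##..##...#..
...#...#..##.
...##..##...#
#....#...#..#
.#...##..##..
.##....#...#.
...#...##..##
#..##....#...
##...#...##..
..#..##....#.
..##...#...##
#...#..##....
##..##...#...
..#...#..##..
..##..##...#.
....#...#..##
#...##..##...
##....#...#..
..#...##..##.
..##....#...#
#...#...##..#
.#..##....#..
.##...#...##.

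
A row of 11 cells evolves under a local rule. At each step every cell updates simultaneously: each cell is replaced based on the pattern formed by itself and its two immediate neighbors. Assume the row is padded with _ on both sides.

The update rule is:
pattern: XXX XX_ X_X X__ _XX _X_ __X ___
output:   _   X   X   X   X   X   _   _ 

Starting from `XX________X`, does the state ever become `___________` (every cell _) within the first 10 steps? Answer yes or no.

XXX_______X
X_XX______X
XXXXX_____X
X___XX____X
XX__XXX___X
XXX_X_XX__X
X_XXXXXXX_X
XXX_____XXX
X_XX____X_X
XXXXX___XXX
step 10 is XXXXX___XXX, still not uniform _

no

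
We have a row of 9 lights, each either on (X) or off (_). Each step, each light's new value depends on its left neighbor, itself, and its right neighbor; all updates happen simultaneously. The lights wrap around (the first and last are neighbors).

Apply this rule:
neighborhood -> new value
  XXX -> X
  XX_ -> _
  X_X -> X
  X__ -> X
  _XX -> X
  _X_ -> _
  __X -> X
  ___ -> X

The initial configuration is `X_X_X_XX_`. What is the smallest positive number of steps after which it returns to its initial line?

9

_X_X_XX_X
X_X_XX_X_
_X_XX_X_X
X_XX_X_X_
_XX_X_X_X
XX_X_X_X_
X_X_X_X_X
_X_X_X_XX
X_X_X_XX_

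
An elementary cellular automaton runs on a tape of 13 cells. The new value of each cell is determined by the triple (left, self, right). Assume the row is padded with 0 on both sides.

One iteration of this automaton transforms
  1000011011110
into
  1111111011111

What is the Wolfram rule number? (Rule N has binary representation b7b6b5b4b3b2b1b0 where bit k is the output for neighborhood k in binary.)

223

position 9: 111 → 1  (bit 7 = 1)
position 6: 110 → 1  (bit 6 = 1)
position 7: 101 → 0  (bit 5 = 0)
position 1: 100 → 1  (bit 4 = 1)
position 5: 011 → 1  (bit 3 = 1)
position 0: 010 → 1  (bit 2 = 1)
position 4: 001 → 1  (bit 1 = 1)
position 2: 000 → 1  (bit 0 = 1)
bits b7..b0 = 11011111 = 223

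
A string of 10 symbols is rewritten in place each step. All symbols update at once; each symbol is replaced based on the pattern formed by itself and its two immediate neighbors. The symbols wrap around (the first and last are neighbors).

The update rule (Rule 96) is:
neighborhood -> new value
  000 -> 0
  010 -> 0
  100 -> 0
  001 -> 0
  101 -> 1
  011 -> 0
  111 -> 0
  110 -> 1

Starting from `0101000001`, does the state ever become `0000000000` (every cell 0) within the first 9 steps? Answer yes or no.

yes

step 1: 1010000000
step 2: 0100000000
step 3: 0000000000
all cells are 0 at step 3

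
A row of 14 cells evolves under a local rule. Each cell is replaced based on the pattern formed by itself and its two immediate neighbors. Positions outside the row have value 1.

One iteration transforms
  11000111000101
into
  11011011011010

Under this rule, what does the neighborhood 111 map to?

At position 0 the neighborhood is 111; the next row has 1 there.

1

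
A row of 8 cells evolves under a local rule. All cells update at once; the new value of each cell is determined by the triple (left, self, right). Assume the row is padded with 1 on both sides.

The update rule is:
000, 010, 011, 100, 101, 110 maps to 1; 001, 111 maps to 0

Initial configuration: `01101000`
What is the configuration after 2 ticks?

00000011

tick 1: 11111110
tick 2: 00000011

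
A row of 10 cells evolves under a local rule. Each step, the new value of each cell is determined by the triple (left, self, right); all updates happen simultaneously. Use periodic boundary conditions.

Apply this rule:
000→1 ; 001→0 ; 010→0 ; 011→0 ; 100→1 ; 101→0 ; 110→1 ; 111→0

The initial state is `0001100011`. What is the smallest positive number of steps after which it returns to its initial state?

1100111001
0110001100
0011100111
1000110001
1110011100
0011000110
1001110011
1100011000
0111001110
0001100011

10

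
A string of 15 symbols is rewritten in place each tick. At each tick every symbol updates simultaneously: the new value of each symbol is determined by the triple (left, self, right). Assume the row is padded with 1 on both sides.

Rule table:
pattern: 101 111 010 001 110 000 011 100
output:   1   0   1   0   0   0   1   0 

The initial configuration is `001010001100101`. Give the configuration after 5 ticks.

tick 1: 001110001000111
tick 2: 001000001000100
tick 3: 001000001000100  (fixed point — unchanged through tick 5)

001000001000100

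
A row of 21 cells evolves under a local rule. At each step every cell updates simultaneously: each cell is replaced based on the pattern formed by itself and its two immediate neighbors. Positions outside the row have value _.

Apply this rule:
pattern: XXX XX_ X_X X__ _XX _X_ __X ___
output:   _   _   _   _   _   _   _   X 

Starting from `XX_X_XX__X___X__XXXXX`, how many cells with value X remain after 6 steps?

18

step 1: ___________X_________
step 2: XXXXXXXXXX___XXXXXXXX
step 3: ___________X_________  (repeats step 1; period 2)
step 6: XXXXXXXXXX___XXXXXXXX
count of X: 18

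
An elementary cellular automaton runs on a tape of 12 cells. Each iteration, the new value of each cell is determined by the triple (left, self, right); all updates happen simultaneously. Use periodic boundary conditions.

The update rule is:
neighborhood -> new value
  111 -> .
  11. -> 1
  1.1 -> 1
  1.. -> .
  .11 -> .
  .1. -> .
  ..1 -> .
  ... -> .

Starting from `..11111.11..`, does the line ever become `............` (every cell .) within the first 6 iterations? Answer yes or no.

......11.1..
.......11...
........1...
............
all cells are . at iteration 4

yes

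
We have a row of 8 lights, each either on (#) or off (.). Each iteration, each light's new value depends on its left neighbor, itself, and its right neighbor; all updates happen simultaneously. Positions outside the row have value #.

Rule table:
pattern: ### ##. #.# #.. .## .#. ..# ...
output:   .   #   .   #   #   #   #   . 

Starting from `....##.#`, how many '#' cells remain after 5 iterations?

5

#..###.#
####.#.#
...#.#.#
#.##.#.#
#.##.#.#
count of #: 5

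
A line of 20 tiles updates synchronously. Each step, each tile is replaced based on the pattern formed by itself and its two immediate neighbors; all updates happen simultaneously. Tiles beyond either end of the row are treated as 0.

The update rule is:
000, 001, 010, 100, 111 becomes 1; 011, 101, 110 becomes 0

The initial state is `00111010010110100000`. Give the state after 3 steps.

11101000000110001101

11010011110000111111
00011101101111011110
11101000000110001101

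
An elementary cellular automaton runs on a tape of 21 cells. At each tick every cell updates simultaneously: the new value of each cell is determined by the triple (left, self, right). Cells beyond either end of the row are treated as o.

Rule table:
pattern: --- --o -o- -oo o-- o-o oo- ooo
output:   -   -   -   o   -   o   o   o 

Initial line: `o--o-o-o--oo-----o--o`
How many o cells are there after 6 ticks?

4

tick 1: o---o-o---oo--------o
tick 2: o----o----oo--------o
tick 3: o---------oo--------o
tick 4: o---------oo--------o  (fixed point — unchanged through tick 6)
count of o: 4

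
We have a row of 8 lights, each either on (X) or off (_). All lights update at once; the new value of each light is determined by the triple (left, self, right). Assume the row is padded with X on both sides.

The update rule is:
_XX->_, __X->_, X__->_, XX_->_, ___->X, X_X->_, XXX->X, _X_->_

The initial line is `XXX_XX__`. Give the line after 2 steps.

XX______
X__XXXX_

X__XXXX_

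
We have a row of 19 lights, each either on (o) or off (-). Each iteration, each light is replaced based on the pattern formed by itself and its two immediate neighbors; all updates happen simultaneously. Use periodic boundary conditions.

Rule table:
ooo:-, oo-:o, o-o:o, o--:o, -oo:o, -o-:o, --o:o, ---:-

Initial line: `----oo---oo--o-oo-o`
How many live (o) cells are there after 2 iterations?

7

o--oooo-ooooooooooo
oooo--ooo----------
count of o: 7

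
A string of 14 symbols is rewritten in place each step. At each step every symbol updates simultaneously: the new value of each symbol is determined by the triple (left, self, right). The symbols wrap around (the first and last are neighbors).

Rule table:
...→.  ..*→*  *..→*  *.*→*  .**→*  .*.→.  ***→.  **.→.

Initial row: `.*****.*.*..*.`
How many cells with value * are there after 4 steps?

9

step 1: **....*.*.**.*
step 2: ..*..*.*.**.**
step 3: **.**.*.**.**.
step 4: *.**.*.**.**.*
count of *: 9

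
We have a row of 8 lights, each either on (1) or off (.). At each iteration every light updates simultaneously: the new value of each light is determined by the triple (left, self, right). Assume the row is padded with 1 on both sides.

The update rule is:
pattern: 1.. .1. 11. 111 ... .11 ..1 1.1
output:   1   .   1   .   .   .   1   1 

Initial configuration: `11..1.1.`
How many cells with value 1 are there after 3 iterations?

6

iteration 1: .111.1.1
iteration 2: 1..11.1.
iteration 3: 111.11.1
count of 1: 6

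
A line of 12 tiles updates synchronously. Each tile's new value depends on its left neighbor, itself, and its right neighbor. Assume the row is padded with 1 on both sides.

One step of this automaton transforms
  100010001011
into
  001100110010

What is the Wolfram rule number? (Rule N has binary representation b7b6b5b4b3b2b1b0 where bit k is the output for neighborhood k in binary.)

11

position 11: 111 → 0  (bit 7 = 0)
position 0: 110 → 0  (bit 6 = 0)
position 9: 101 → 0  (bit 5 = 0)
position 1: 100 → 0  (bit 4 = 0)
position 10: 011 → 1  (bit 3 = 1)
position 4: 010 → 0  (bit 2 = 0)
position 3: 001 → 1  (bit 1 = 1)
position 2: 000 → 1  (bit 0 = 1)
bits b7..b0 = 00001011 = 11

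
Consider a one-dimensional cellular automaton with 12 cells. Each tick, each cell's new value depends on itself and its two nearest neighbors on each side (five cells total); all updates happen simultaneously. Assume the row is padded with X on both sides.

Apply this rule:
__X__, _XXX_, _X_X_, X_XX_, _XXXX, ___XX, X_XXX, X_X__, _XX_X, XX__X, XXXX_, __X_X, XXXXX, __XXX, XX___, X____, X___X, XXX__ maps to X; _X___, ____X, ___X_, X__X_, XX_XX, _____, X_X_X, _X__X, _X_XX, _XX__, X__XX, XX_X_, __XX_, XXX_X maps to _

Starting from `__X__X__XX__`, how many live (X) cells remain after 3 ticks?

6

X_X__X____X_
__X__X_X__X_
X_X__XXX__X_
count of X: 6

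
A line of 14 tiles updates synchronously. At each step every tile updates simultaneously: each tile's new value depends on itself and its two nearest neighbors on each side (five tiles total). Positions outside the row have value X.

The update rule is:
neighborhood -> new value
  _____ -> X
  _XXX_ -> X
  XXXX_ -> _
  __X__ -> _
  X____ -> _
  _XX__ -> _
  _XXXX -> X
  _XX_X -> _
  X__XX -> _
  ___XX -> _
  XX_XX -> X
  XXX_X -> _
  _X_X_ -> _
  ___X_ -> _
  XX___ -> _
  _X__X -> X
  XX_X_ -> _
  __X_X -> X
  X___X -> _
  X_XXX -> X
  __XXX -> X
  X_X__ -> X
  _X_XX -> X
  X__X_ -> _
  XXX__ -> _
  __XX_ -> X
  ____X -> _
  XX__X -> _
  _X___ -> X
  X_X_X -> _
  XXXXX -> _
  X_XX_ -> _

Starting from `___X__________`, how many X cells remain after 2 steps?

4

____X_XXXXXX__
____XXXX______
count of X: 4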